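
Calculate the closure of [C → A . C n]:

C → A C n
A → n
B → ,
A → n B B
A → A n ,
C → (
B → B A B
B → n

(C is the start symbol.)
{ [A → . A n ,], [A → . n B B], [A → . n], [C → . (], [C → . A C n], [C → A . C n] }

To compute CLOSURE, for each item [A → α.Bβ] where B is a non-terminal, add [B → .γ] for all productions B → γ; repeat for the newly added items until nothing changes.

Start with: [C → A . C n]
  [C → A . C n] has the dot before C: add [C → . A C n], [C → . (]
  [C → . A C n] has the dot before A: add [A → . n], [A → . n B B], [A → . A n ,]
No further items can be added.

CLOSURE = { [A → . A n ,], [A → . n B B], [A → . n], [C → . (], [C → . A C n], [C → A . C n] }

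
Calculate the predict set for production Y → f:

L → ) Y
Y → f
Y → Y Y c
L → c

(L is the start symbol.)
PREDICT(Y → f) = (FIRST(RHS) \ {ε}) ∪ (FOLLOW(Y) if ε ∈ FIRST(RHS), i.e. RHS ⇒* ε)
FIRST(f) = { 'f' }
ε ∉ FIRST(f), so FOLLOW(Y) is not added.
PREDICT(Y → f) = { 'f' }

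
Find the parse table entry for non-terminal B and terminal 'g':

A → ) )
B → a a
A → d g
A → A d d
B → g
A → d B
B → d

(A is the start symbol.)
B → g

To find M[B, 'g'], we find productions for B where 'g' is in the predict set (PREDICT(N → α) = (FIRST(α) \ {ε}) ∪ (FOLLOW(N) if α ⇒* ε)).

B → a a: PREDICT = { 'a' }
B → g: PREDICT = { 'g' }
  'g' is in predict set, so this production goes in M[B, 'g']
B → d: PREDICT = { 'd' }

M[B, 'g'] = B → g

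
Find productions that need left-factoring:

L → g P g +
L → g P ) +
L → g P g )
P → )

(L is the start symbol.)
Left-factoring is needed when two productions for the same non-terminal
share a common prefix on the right-hand side.

Productions for L:
  L → g P g +
  L → g P ) +
  L → g P g )

Found common prefix 'g P' in productions for L

Answer: Yes, L has productions with common prefix 'g P'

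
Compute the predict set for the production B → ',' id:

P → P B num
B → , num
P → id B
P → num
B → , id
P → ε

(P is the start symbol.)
PREDICT(B → ',' id) = (FIRST(RHS) \ {ε}) ∪ (FOLLOW(B) if ε ∈ FIRST(RHS), i.e. RHS ⇒* ε)
FIRST(',' id) = { ',' }
ε ∉ FIRST(',' id), so FOLLOW(B) is not added.
PREDICT(B → ',' id) = { ',' }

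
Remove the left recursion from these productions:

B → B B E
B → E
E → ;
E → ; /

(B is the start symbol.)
B is directly left-recursive. The standard transformation for
  A → A α₁ | ... | A α_m | β₁ | ... | β_n
is
  A  → β₁ A' | ... | β_n A'
  A' → α₁ A' | ... | α_m A' | ε

B → E becomes B → E B'
B → B B E becomes B' → B E B'
Add B' → ε

Productions for other non-terminals are unchanged:
  E → ;
  E → ; /

Resulting grammar:
B → E B'
B' → B E B'
B' → ε
E → ;
E → ; /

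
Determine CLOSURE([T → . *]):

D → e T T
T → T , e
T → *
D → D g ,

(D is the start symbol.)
{ [T → . *] }

To compute CLOSURE, for each item [A → α.Bβ] where B is a non-terminal, add [B → .γ] for all productions B → γ; repeat for the newly added items until nothing changes.

Start with: [T → . *]
The dot precedes the terminal '*', so nothing is added.

CLOSURE = { [T → . *] }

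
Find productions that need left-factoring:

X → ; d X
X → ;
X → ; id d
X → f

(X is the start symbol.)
Yes, X has productions with common prefix ';'

Left-factoring is needed when two productions for the same non-terminal
share a common prefix on the right-hand side.

Productions for X:
  X → ; d X
  X → ;
  X → ; id d
  X → f

Found common prefix ';' in productions for X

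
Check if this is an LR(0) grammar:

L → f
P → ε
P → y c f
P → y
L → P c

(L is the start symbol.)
Augment with L' → L and build the canonical LR(0) collection (I0 = CLOSURE({[L' → . L]}), then GOTO on every symbol after a dot until no new states appear). It has 8 states:
  I0: { [L → . P c], [L → . f], [L' → . L], [P → . y c f], [P → . y], [P → .] }  — shift, reduce
  I1: { [L' → L .] }  — accept
  I2: { [L → P . c] }  — shift
  I3: { [L → f .] }  — reduce
  I4: { [P → y . c f], [P → y .] }  — shift, reduce
  I5: { [P → y c . f] }  — shift
  I6: { [P → y c f .] }  — reduce
  I7: { [L → P c .] }  — reduce

Conflict in state I0:
  Shift-reduce conflict between [P → .] and [L → . f]
So the grammar is NOT LR(0).

Answer: No. Shift-reduce conflict between [P → .] and [L → . f]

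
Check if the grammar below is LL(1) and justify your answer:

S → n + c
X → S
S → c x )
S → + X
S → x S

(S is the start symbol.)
For S:
  PREDICT(S → n '+' c) = { 'n' }
  PREDICT(S → c x ')') = { 'c' }
  PREDICT(S → '+' X) = { '+' }
  PREDICT(S → x S) = { 'x' }
X has a single production, so nothing to check there.

All predict sets are disjoint. The grammar IS LL(1).

Answer: Yes, the grammar is LL(1).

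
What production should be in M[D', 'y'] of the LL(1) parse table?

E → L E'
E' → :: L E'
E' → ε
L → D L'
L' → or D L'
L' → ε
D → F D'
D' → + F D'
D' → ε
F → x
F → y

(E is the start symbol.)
Empty (error entry)

To find M[D', 'y'], we find productions for D' where 'y' is in the predict set (PREDICT(N → α) = (FIRST(α) \ {ε}) ∪ (FOLLOW(N) if α ⇒* ε)).

Relevant sets:
  FOLLOW(D') = { $, '::', 'or' }

D' → + F D': PREDICT = { '+' }
D' → ε: PREDICT = { $, '::', 'or' }

M[D', 'y'] is empty (no production applies)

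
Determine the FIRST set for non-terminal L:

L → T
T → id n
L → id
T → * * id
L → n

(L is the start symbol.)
To compute FIRST(L), examine every production with L on the left-hand side, reading each right-hand side left to right until a non-nullable symbol is reached.

FIRST sets of the other non-terminals involved (by the same procedure, iterated to a fixed point):
  FIRST(T) = { '*', 'id' }

From L → T:
  - T is a non-terminal: add FIRST(T) \ {ε} = { '*', 'id' }
    T is not nullable, so stop
From L → id:
  - id is a terminal: add 'id' and stop
From L → n:
  - n is a terminal: add 'n' and stop

Collecting: FIRST(L) = { '*', 'id', 'n' }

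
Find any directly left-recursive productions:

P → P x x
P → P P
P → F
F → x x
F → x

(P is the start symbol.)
Yes, P is left-recursive

P → P x x: LEFT RECURSIVE (starts with P)
P → P P: LEFT RECURSIVE (starts with P)
P → F: starts with F
F → x x: starts with x
F → x: starts with x

The grammar has direct left recursion on: P.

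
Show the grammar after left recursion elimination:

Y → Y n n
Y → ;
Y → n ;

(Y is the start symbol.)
Y → ; Y'
Y → n ; Y'
Y' → n n Y'
Y' → ε

Y is directly left-recursive. The standard transformation for
  A → A α₁ | ... | A α_m | β₁ | ... | β_n
is
  A  → β₁ A' | ... | β_n A'
  A' → α₁ A' | ... | α_m A' | ε

Y → ; becomes Y → ; Y'
Y → n ; becomes Y → n ; Y'
Y → Y n n becomes Y' → n n Y'
Add Y' → ε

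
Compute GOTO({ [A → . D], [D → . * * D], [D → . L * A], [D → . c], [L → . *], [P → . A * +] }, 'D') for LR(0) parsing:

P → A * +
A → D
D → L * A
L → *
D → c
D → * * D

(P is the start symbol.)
{ [A → D .] }

GOTO(I, 'D') = CLOSURE({ [A → αX.β] : [A → α.Xβ] ∈ I, X = 'D' })

Items with dot before 'D', with the dot advanced:
  [A → . D] → [A → D .]
Closure adds nothing (no advanced item has the dot before a non-terminal).

GOTO = { [A → D .] }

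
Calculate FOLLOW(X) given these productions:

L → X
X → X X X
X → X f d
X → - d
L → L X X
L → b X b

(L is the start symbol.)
In L → X: X is at the end, add FOLLOW(L)
In X → X X X: X is followed by X X, add FIRST(X X) \ {ε} = { '-' }
In X → X X X: X is followed by X, add FIRST(X) \ {ε} = { '-' }
In X → X X X: X is at the end; this adds FOLLOW(X) to itself — nothing new
In X → X f d: X is followed by f d, add FIRST(f d) \ {ε} = { 'f' }
In L → L X X: X is followed by X, add FIRST(X) \ {ε} = { '-' }
In L → L X X: X is at the end, add FOLLOW(L)
In L → b X b: X is followed by b, add FIRST(b) \ {ε} = { 'b' }

The FOLLOW sets referred to above (computed the same way, to a fixed point):
  FOLLOW(L) = { $, '-' }

Taking the union: FOLLOW(X) = { $, '-', 'b', 'f' }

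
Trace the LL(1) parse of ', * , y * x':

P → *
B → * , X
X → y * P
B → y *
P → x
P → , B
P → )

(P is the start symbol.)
LL(1) parsing maintains a stack (initially the start symbol over $) and the input. At each step: if the stack top is a terminal, match it against the current input token; if it is a non-terminal N, replace it with the RHS of M[N, lookahead] (the unique production whose predict set contains the lookahead).

Stack is shown with the top on the left.

Stack    Input          Action
------------------------------
P $      , * , y * x $  output P → , B
, B $    , * , y * x $  match ','
B $      * , y * x $    output B → * , X
* , X $  * , y * x $    match '*'
, X $    , y * x $      match ','
X $      y * x $        output X → y * P
y * P $  y * x $        match 'y'
* P $    * x $          match '*'
P $      x $            output P → x
x $      x $            match 'x'
$        $              accept

The string is accepted.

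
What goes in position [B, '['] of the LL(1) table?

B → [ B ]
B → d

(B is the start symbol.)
B → [ B ]

To find M[B, '['], we find productions for B where '[' is in the predict set (PREDICT(N → α) = (FIRST(α) \ {ε}) ∪ (FOLLOW(N) if α ⇒* ε)).

B → [ B ]: PREDICT = { '[' }
  '[' is in predict set, so this production goes in M[B, '[']
B → d: PREDICT = { 'd' }

M[B, '['] = B → [ B ]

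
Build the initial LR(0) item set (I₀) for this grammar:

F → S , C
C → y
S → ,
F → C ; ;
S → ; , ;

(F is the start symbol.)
First, augment the grammar with F' → F
I₀ = CLOSURE({ [F' → . F] }):
  [F' → . F] has the dot before F: add [F → . S , C], [F → . C ; ;]
  [F → . S , C] has the dot before S: add [S → . ,], [S → . ; , ;]
  [F → . C ; ;] has the dot before C: add [C → . y]
No further items can be added.

I₀ = { [C → . y], [F → . C ; ;], [F → . S , C], [F' → . F], [S → . ,], [S → . ; , ;] }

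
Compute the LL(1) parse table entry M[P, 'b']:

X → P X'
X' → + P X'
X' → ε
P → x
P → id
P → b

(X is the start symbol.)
P → b

To find M[P, 'b'], we find productions for P where 'b' is in the predict set (PREDICT(N → α) = (FIRST(α) \ {ε}) ∪ (FOLLOW(N) if α ⇒* ε)).

P → x: PREDICT = { 'x' }
P → id: PREDICT = { 'id' }
P → b: PREDICT = { 'b' }
  'b' is in predict set, so this production goes in M[P, 'b']

M[P, 'b'] = P → b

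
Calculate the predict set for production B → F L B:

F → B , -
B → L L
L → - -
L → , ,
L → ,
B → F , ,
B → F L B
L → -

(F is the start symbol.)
PREDICT(B → F L B) = (FIRST(RHS) \ {ε}) ∪ (FOLLOW(B) if ε ∈ FIRST(RHS), i.e. RHS ⇒* ε)
FIRST(F) = { ',', '-' }
FIRST(F L B) = { ',', '-' }
ε ∉ FIRST(F L B), so FOLLOW(B) is not added.
PREDICT(B → F L B) = { ',', '-' }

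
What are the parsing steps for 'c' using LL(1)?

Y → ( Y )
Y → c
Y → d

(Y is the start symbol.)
LL(1) parsing maintains a stack (initially the start symbol over $) and the input. At each step: if the stack top is a terminal, match it against the current input token; if it is a non-terminal N, replace it with the RHS of M[N, lookahead] (the unique production whose predict set contains the lookahead).

Stack is shown with the top on the left.

Stack  Input  Action
--------------------
Y $    c $    output Y → c
c $    c $    match 'c'
$      $      accept

The string is accepted.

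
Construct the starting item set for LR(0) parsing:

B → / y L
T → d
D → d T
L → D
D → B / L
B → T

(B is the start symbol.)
{ [B → . / y L], [B → . T], [B' → . B], [T → . d] }

First, augment the grammar with B' → B
I₀ = CLOSURE({ [B' → . B] }):
  [B' → . B] has the dot before B: add [B → . / y L], [B → . T]
  [B → . T] has the dot before T: add [T → . d]
No further items can be added.

I₀ = { [B → . / y L], [B → . T], [B' → . B], [T → . d] }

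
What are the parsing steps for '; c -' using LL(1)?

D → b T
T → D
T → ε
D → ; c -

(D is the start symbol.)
LL(1) parsing maintains a stack (initially the start symbol over $) and the input. At each step: if the stack top is a terminal, match it against the current input token; if it is a non-terminal N, replace it with the RHS of M[N, lookahead] (the unique production whose predict set contains the lookahead).

Stack is shown with the top on the left.

Stack    Input    Action
------------------------
D $      ; c - $  output D → ; c -
; c - $  ; c - $  match ';'
c - $    c - $    match 'c'
- $      - $      match '-'
$        $        accept

The string is accepted.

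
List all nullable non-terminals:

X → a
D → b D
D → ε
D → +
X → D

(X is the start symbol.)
ε-productions: D → ε
So D is immediately nullable.
X → D: every symbol on the right is nullable, so X is nullable too.
Every non-terminal is now nullable.
Nullable = { 'D', 'X' }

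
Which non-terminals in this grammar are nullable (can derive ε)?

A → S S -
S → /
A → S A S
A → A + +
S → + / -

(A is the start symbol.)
A non-terminal is nullable if it can derive ε (the empty string): either it has an ε-production, or it has a production whose right-hand side consists entirely of nullable non-terminals.

There are no ε-productions, so no non-terminal can derive ε.
No non-terminals are nullable.

Answer: None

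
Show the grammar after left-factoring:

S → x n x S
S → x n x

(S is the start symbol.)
S → x n x S'
S' → S
S' → ε

Left-factoring transforms A → αβ₁ | αβ₂ into A → αA' and A' → β₁ | β₂
(α is the longest common prefix among the alternatives). Repeat until
no nonterminal has two alternatives with a common prefix.

Round 1: S has alternatives sharing prefix 'x n x'. Introduce S': S → x n x S'
  Add: S' → S
  Add: S' → ε

No remaining common prefixes — done.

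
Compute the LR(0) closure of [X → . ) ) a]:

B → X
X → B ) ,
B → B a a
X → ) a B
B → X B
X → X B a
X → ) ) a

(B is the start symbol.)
Start with: [X → . ) ) a]
The dot precedes the terminal ')', so nothing is added.

CLOSURE = { [X → . ) ) a] }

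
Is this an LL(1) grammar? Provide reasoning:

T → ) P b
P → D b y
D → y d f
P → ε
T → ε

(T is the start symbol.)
A grammar is LL(1) if for each non-terminal N with multiple productions, the predict sets of those productions are pairwise disjoint, where PREDICT(N → α) = (FIRST(α) \ {ε}) ∪ (FOLLOW(N) if α ⇒* ε).

Relevant sets:
  FIRST(D) = { 'y' }
  FOLLOW(T) = { $ }
  FOLLOW(P) = { 'b' }

For T:
  PREDICT(T → ')' P b) = { ')' }
  PREDICT(T → ε) = { $ }
For P:
  PREDICT(P → D b y) = { 'y' }
  PREDICT(P → ε) = { 'b' }
D has a single production, so nothing to check there.

All predict sets are disjoint. The grammar IS LL(1).

Answer: Yes, the grammar is LL(1).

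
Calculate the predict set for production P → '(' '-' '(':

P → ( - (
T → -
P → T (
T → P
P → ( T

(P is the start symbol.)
{ '(' }

PREDICT(P → '(' '-' '(') = (FIRST(RHS) \ {ε}) ∪ (FOLLOW(P) if ε ∈ FIRST(RHS), i.e. RHS ⇒* ε)
FIRST('(' '-' '(') = { '(' }
ε ∉ FIRST('(' '-' '('), so FOLLOW(P) is not added.
PREDICT(P → '(' '-' '(') = { '(' }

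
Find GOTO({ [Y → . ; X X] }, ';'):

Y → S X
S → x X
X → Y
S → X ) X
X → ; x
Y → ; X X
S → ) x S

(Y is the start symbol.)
GOTO(I, ';') = CLOSURE({ [A → αX.β] : [A → α.Xβ] ∈ I, X = ';' })

Items with dot before ';', with the dot advanced:
  [Y → . ; X X] → [Y → ; . X X]
Closure of the advanced items:
  [Y → ; . X X] has the dot before X: add [X → . Y], [X → . ; x]
  [X → . Y] has the dot before Y: add [Y → . S X], [Y → . ; X X]
  [Y → . S X] has the dot before S: add [S → . x X], [S → . X ) X], [S → . ) x S]

GOTO = { [S → . ) x S], [S → . X ) X], [S → . x X], [X → . ; x], [X → . Y], [Y → . ; X X], [Y → . S X], [Y → ; . X X] }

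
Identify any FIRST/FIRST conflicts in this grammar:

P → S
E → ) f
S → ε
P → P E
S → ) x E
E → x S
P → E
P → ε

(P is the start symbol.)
Yes. P → S / P → P E on { ')' }; P → S / P → E on { ')' }; P → S / P → ε on { ε }; P → P E / P → E on { ')', 'x' }

A FIRST/FIRST conflict occurs when two productions N → α and N → β for the same non-terminal have FIRST(α) ∩ FIRST(β) ≠ ∅ (with ε ∈ FIRST of a nullable right-hand side, so two nullable alternatives also conflict).

FIRST sets of the non-terminals at (or reachable through a nullable prefix from) the front of some alternative:
  FIRST(S) = { ')', ε }
  FIRST(P) = { ')', 'x', ε }
  FIRST(E) = { ')', 'x' }

Productions for P:
  P → S: FIRST = { ')', ε }
  P → P E: FIRST = { ')', 'x' }
  P → E: FIRST = { ')', 'x' }
  P → ε: FIRST = { ε }
Productions for E:
  E → ) f: FIRST = { ')' }
  E → x S: FIRST = { 'x' }
Productions for S:
  S → ε: FIRST = { ε }
  S → ) x E: FIRST = { ')' }

Conflict for P: P → S and P → P E
  Overlap: { ')' }
Conflict for P: P → S and P → E
  Overlap: { ')' }
Conflict for P: P → S and P → ε
  Overlap: { ε }
Conflict for P: P → P E and P → E
  Overlap: { ')', 'x' }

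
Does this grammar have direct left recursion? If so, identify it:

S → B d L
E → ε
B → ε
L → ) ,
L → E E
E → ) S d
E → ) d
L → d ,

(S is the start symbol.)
Direct left recursion occurs when N → N α for some non-terminal N (the right-hand side begins with the left-hand side itself).

S → B d L: starts with B
E → ε: starts with ε
B → ε: starts with ε
L → ) ,: starts with ')'
L → E E: starts with E
E → ) S d: starts with ')'
E → ) d: starts with ')'
L → d ,: starts with d

No direct left recursion found.

Answer: No direct left recursion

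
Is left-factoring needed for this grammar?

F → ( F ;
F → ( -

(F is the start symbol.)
Yes, F has productions with common prefix '('

Left-factoring is needed when two productions for the same non-terminal
share a common prefix on the right-hand side.

Productions for F:
  F → ( F ;
  F → ( -

Found common prefix '(' in productions for F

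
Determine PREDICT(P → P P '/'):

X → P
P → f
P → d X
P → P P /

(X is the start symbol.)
{ 'd', 'f' }

PREDICT(P → P P '/') = (FIRST(RHS) \ {ε}) ∪ (FOLLOW(P) if ε ∈ FIRST(RHS), i.e. RHS ⇒* ε)
FIRST(P) = { 'd', 'f' }
FIRST(P P '/') = { 'd', 'f' }
ε ∉ FIRST(P P '/'), so FOLLOW(P) is not added.
PREDICT(P → P P '/') = { 'd', 'f' }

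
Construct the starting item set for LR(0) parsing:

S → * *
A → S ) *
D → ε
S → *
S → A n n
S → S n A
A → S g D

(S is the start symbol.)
{ [A → . S ) *], [A → . S g D], [S → . * *], [S → . *], [S → . A n n], [S → . S n A], [S' → . S] }

First, augment the grammar with S' → S
I₀ = CLOSURE({ [S' → . S] }):
  [S' → . S] has the dot before S: add [S → . * *], [S → . *], [S → . A n n], [S → . S n A]
  [S → . A n n] has the dot before A: add [A → . S ) *], [A → . S g D]
No further items can be added.

I₀ = { [A → . S ) *], [A → . S g D], [S → . * *], [S → . *], [S → . A n n], [S → . S n A], [S' → . S] }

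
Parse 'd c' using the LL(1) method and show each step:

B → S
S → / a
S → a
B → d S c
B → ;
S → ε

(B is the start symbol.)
LL(1) parsing maintains a stack (initially the start symbol over $) and the input. At each step: if the stack top is a terminal, match it against the current input token; if it is a non-terminal N, replace it with the RHS of M[N, lookahead] (the unique production whose predict set contains the lookahead).

Stack is shown with the top on the left.

Stack    Input  Action
----------------------
B $      d c $  output B → d S c
d S c $  d c $  match 'd'
S c $    c $    output S → ε
c $      c $    match 'c'
$        $      accept

The string is accepted.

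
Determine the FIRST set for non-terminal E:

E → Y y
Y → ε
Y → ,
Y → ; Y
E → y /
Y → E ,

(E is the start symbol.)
FIRST sets of the other non-terminals involved (by the same procedure, iterated to a fixed point):
  FIRST(Y) = { ',', ';', 'y', ε }

From E → Y y:
  - Y is a non-terminal: add FIRST(Y) \ {ε} = { ',', ';', 'y' }
    Y is nullable, so continue to the next symbol
  - y is a terminal: add 'y' and stop
From E → y /:
  - y is a terminal: add 'y' and stop

Collecting: FIRST(E) = { ',', ';', 'y' }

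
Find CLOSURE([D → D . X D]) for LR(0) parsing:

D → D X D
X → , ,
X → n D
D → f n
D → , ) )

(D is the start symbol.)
{ [D → D . X D], [X → . , ,], [X → . n D] }

Start with: [D → D . X D]
  [D → D . X D] has the dot before X: add [X → . , ,], [X → . n D]
No further items can be added.

CLOSURE = { [D → D . X D], [X → . , ,], [X → . n D] }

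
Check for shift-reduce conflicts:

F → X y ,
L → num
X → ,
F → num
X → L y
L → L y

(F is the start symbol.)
No shift-reduce conflicts

A shift-reduce conflict occurs when an LR(0) state has both:
  - a complete (reduce) item [A → α .] (dot at the end), and
  - a shift item [B → β . c γ] (dot before a terminal).

Augment with F' → F and build the canonical LR(0) collection (I0 = CLOSURE({[F' → . F]}), then GOTO on every symbol after a dot until no new states appear). It has 9 states:
  I0: { [F → . X y ,], [F → . num], [F' → . F], [L → . L y], [L → . num], [X → . ,], [X → . L y] }  — shift
  I1: { [X → , .] }  — reduce
  I2: { [F' → F .] }  — accept
  I3: { [L → L . y], [X → L . y] }  — shift
  I4: { [F → X . y ,] }  — shift
  I5: { [F → num .], [L → num .] }  — 2 reduces
  I6: { [F → X y . ,] }  — shift
  I7: { [F → X y , .] }  — reduce
  I8: { [L → L y .], [X → L y .] }  — 2 reduces

No state contains both a complete item and a shift item.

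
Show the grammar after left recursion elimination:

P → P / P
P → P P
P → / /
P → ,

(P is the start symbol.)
P is directly left-recursive. The standard transformation for
  A → A α₁ | ... | A α_m | β₁ | ... | β_n
is
  A  → β₁ A' | ... | β_n A'
  A' → α₁ A' | ... | α_m A' | ε

P → / / becomes P → / / P'
P → , becomes P → , P'
P → P / P becomes P' → / P P'
P → P P becomes P' → P P'
Add P' → ε

Resulting grammar:
P → / / P'
P → , P'
P' → / P P'
P' → P P'
P' → ε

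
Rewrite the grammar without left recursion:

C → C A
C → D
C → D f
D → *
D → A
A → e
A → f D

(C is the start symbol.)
C → D C'
C → D f C'
C' → A C'
C' → ε
D → *
D → A
A → e
A → f D

C is directly left-recursive. The standard transformation for
  A → A α₁ | ... | A α_m | β₁ | ... | β_n
is
  A  → β₁ A' | ... | β_n A'
  A' → α₁ A' | ... | α_m A' | ε

C → D becomes C → D C'
C → D f becomes C → D f C'
C → C A becomes C' → A C'
Add C' → ε

Productions for other non-terminals are unchanged:
  D → *
  D → A
  A → e
  A → f D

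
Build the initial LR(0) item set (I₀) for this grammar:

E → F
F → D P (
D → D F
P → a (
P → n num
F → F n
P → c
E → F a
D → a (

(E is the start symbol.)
First, augment the grammar with E' → E
I₀ = CLOSURE({ [E' → . E] }):
  [E' → . E] has the dot before E: add [E → . F], [E → . F a]
  [E → . F] has the dot before F: add [F → . D P (], [F → . F n]
  [F → . D P (] has the dot before D: add [D → . D F], [D → . a (]
No further items can be added.

I₀ = { [D → . D F], [D → . a (], [E → . F a], [E → . F], [E' → . E], [F → . D P (], [F → . F n] }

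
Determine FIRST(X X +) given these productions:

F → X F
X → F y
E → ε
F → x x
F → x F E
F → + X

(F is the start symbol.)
FIRST sets of the non-terminals involved (from the grammar, by fixed-point iteration):
  FIRST(X) = { '+', 'x' }

To compute FIRST(X X +), process the symbols left to right:
Symbol X is a non-terminal. Add FIRST(X) \ {ε} = { '+', 'x' }
X is not nullable (ε ∉ FIRST(X)), so stop here.
FIRST(X X +) = { '+', 'x' }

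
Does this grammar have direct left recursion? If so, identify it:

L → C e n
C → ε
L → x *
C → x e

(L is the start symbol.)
No direct left recursion

Direct left recursion occurs when N → N α for some non-terminal N (the right-hand side begins with the left-hand side itself).

L → C e n: starts with C
C → ε: starts with ε
L → x *: starts with x
C → x e: starts with x

No direct left recursion found.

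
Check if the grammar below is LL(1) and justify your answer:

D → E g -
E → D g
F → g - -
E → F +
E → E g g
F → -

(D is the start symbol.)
No. Predict set conflict for E: { '-', 'g' }

A grammar is LL(1) if for each non-terminal N with multiple productions, the predict sets of those productions are pairwise disjoint, where PREDICT(N → α) = (FIRST(α) \ {ε}) ∪ (FOLLOW(N) if α ⇒* ε).

Relevant sets:
  FIRST(D) = { '-', 'g' }
  FIRST(F) = { '-', 'g' }
  FIRST(E) = { '-', 'g' }

For E:
  PREDICT(E → D g) = { '-', 'g' }
  PREDICT(E → F '+') = { '-', 'g' }
  PREDICT(E → E g g) = { '-', 'g' }
For F:
  PREDICT(F → g '-' '-') = { 'g' }
  PREDICT(F → '-') = { '-' }
D has a single production, so nothing to check there.

Conflict found: Predict set conflict for E: { '-', 'g' }
The grammar is NOT LL(1).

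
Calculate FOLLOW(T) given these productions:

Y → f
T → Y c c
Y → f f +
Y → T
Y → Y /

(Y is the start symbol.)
{ $, '/', 'c' }

To compute FOLLOW(T), find every occurrence of T on a right-hand side N → α T β: add FIRST(β) \ {ε}, and if β is empty or nullable also add FOLLOW(N). Iterate to a fixed point.

In Y → T: T is at the end, add FOLLOW(Y)

The FOLLOW sets referred to above (computed the same way, to a fixed point):
  FOLLOW(Y) = { $, '/', 'c' }

Taking the union: FOLLOW(T) = { $, '/', 'c' }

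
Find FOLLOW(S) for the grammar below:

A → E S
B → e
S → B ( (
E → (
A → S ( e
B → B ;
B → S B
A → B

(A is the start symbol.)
In A → E S: S is at the end, add FOLLOW(A)
In A → S ( e: S is followed by '(' e, add FIRST('(' e) \ {ε} = { '(' }
In B → S B: S is followed by B, add FIRST(B) \ {ε} = { 'e' }

The FOLLOW sets referred to above (computed the same way, to a fixed point):
  FOLLOW(A) = { $ }

Taking the union: FOLLOW(S) = { $, '(', 'e' }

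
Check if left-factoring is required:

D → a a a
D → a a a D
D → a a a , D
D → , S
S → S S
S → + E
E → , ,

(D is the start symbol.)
Left-factoring is needed when two productions for the same non-terminal
share a common prefix on the right-hand side.

Productions for D:
  D → a a a
  D → a a a D
  D → a a a , D
  D → , S
Productions for S:
  S → S S
  S → + E

Found common prefix 'a a a' in productions for D

Answer: Yes, D has productions with common prefix 'a a a'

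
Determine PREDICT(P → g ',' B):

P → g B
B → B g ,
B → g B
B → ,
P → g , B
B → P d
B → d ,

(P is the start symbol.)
{ 'g' }

PREDICT(P → g ',' B) = (FIRST(RHS) \ {ε}) ∪ (FOLLOW(P) if ε ∈ FIRST(RHS), i.e. RHS ⇒* ε)
FIRST(g ',' B) = { 'g' }
ε ∉ FIRST(g ',' B), so FOLLOW(P) is not added.
PREDICT(P → g ',' B) = { 'g' }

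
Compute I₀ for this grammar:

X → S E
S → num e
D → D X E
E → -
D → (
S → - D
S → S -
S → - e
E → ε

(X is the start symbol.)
First, augment the grammar with X' → X
I₀ = CLOSURE({ [X' → . X] }):
  [X' → . X] has the dot before X: add [X → . S E]
  [X → . S E] has the dot before S: add [S → . num e], [S → . - D], [S → . S -], [S → . - e]
No further items can be added.

I₀ = { [S → . - D], [S → . - e], [S → . S -], [S → . num e], [X → . S E], [X' → . X] }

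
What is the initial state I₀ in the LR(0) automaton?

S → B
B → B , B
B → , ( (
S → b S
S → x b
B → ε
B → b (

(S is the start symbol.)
First, augment the grammar with S' → S
I₀ = CLOSURE({ [S' → . S] }):
  [S' → . S] has the dot before S: add [S → . B], [S → . b S], [S → . x b]
  [S → . B] has the dot before B: add [B → . B , B], [B → . , ( (], [B → .], [B → . b (]
No further items can be added.

I₀ = { [B → . , ( (], [B → . B , B], [B → . b (], [B → .], [S → . B], [S → . b S], [S → . x b], [S' → . S] }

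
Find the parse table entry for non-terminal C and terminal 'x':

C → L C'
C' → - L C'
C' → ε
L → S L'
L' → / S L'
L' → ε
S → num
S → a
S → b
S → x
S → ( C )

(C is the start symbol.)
C → L C'

To find M[C, 'x'], we find productions for C where 'x' is in the predict set (PREDICT(N → α) = (FIRST(α) \ {ε}) ∪ (FOLLOW(N) if α ⇒* ε)).

Relevant sets:
  FIRST(L) = { '(', 'a', 'b', 'num', 'x' }

C → L C': PREDICT = { '(', 'a', 'b', 'num', 'x' }
  'x' is in predict set, so this production goes in M[C, 'x']

M[C, 'x'] = C → L C'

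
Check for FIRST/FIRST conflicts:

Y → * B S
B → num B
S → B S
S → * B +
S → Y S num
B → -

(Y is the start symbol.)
Yes. S → '*' B '+' / S → Y S num on { '*' }

A FIRST/FIRST conflict occurs when two productions N → α and N → β for the same non-terminal have FIRST(α) ∩ FIRST(β) ≠ ∅ (with ε ∈ FIRST of a nullable right-hand side, so two nullable alternatives also conflict).

FIRST sets of the non-terminals at (or reachable through a nullable prefix from) the front of some alternative:
  FIRST(B) = { '-', 'num' }
  FIRST(Y) = { '*' }

Productions for B:
  B → num B: FIRST = { 'num' }
  B → -: FIRST = { '-' }
Productions for S:
  S → B S: FIRST = { '-', 'num' }
  S → * B +: FIRST = { '*' }
  S → Y S num: FIRST = { '*' }
Y has only one production, so no FIRST/FIRST conflict is possible there.

Conflict for S: S → * B + and S → Y S num
  Overlap: { '*' }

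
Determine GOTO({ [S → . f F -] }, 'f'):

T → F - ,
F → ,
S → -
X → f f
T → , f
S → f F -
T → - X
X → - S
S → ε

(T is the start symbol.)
{ [F → . ,], [S → f . F -] }

GOTO(I, 'f') = CLOSURE({ [A → αX.β] : [A → α.Xβ] ∈ I, X = 'f' })

Items with dot before 'f', with the dot advanced:
  [S → . f F -] → [S → f . F -]
Closure of the advanced items:
  [S → f . F -] has the dot before F: add [F → . ,]

GOTO = { [F → . ,], [S → f . F -] }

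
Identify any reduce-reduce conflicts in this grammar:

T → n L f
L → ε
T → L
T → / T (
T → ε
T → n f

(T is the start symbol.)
A reduce-reduce conflict occurs when an LR(0) state has two complete items [A → α .] and [B → β .] — both call for a reduction, and with no lookahead the parser cannot choose between them.

Augment with T' → T and build the canonical LR(0) collection (I0 = CLOSURE({[T' → . T]}), then GOTO on every symbol after a dot until no new states appear). It has 10 states:
  I0: { [L → .], [T → . / T (], [T → . L], [T → . n L f], [T → . n f], [T → .], [T' → . T] }  — shift, 2 reduces
  I1: { [L → .], [T → . / T (], [T → . L], [T → . n L f], [T → . n f], [T → .], [T → / . T (] }  — shift, 2 reduces
  I2: { [T → L .] }  — reduce
  I3: { [T' → T .] }  — accept
  I4: { [L → .], [T → n . L f], [T → n . f] }  — shift, reduce
  I5: { [T → n L . f] }  — shift
  I6: { [T → n f .] }  — reduce
  I7: { [T → n L f .] }  — reduce
  I8: { [T → / T . (] }  — shift
  I9: { [T → / T ( .] }  — reduce

I0 contains complete items [L → .], [T → .] — reduce-reduce conflict.
I1 contains complete items [L → .], [T → .] — reduce-reduce conflict.

Answer: Yes — I0: [L → .] vs [T → .]; I1: [L → .] vs [T → .]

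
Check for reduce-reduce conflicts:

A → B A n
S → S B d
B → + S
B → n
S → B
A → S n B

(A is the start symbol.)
No reduce-reduce conflicts

A reduce-reduce conflict occurs when an LR(0) state has two complete items [A → α .] and [B → β .] — both call for a reduction, and with no lookahead the parser cannot choose between them.

Augment with A' → A and build the canonical LR(0) collection (I0 = CLOSURE({[A' → . A]}), then GOTO on every symbol after a dot until no new states appear). It has 14 states:
  I0: { [A → . B A n], [A → . S n B], [A' → . A], [B → . + S], [B → . n], [S → . B], [S → . S B d] }  — shift
  I1: { [B → + . S], [B → . + S], [B → . n], [S → . B], [S → . S B d] }  — shift
  I2: { [A' → A .] }  — accept
  I3: { [A → . B A n], [A → . S n B], [A → B . A n], [B → . + S], [B → . n], [S → . B], [S → . S B d], [S → B .] }  — shift, reduce
  I4: { [A → S . n B], [B → . + S], [B → . n], [S → S . B d] }  — shift
  I5: { [B → n .] }  — reduce
  I6: { [S → S B . d] }  — shift
  I7: { [A → S n . B], [B → . + S], [B → . n], [B → n .] }  — shift, reduce
  I8: { [A → S n B .] }  — reduce
  I9: { [S → S B d .] }  — reduce
  I10: { [A → B A . n] }  — shift
  I11: { [A → B A n .] }  — reduce
  I12: { [S → B .] }  — reduce
  I13: { [B → + S .], [B → . + S], [B → . n], [S → S . B d] }  — shift, reduce

No state contains more than one complete item.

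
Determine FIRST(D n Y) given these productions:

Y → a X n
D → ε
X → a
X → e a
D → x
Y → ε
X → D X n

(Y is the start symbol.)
FIRST sets of the non-terminals involved (from the grammar, by fixed-point iteration):
  FIRST(D) = { 'x', ε }

To compute FIRST(D n Y), process the symbols left to right:
Symbol D is a non-terminal. Add FIRST(D) \ {ε} = { 'x' }
D is nullable (ε ∈ FIRST(D)), continue to the next symbol.
Symbol n is a terminal. Add 'n' and stop.
FIRST(D n Y) = { 'n', 'x' }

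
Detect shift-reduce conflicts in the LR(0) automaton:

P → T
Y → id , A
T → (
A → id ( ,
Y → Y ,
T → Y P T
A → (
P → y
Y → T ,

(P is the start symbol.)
Augment with P' → P and build the canonical LR(0) collection (I0 = CLOSURE({[P' → . P]}), then GOTO on every symbol after a dot until no new states appear). It has 17 states:
  I0: { [P → . T], [P → . y], [P' → . P], [T → . (], [T → . Y P T], [Y → . T ,], [Y → . Y ,], [Y → . id , A] }  — shift
  I1: { [T → ( .] }  — reduce
  I2: { [P' → P .] }  — accept
  I3: { [P → T .], [Y → T . ,] }  — shift, reduce
  I4: { [P → . T], [P → . y], [T → . (], [T → . Y P T], [T → Y . P T], [Y → . T ,], [Y → . Y ,], [Y → . id , A], [Y → Y . ,] }  — shift
  I5: { [Y → id . , A] }  — shift
  I6: { [P → y .] }  — reduce
  I7: { [A → . (], [A → . id ( ,], [Y → id , . A] }  — shift
  I8: { [A → ( .] }  — reduce
  I9: { [Y → id , A .] }  — reduce
  I10: { [A → id . ( ,] }  — shift
  I11: { [A → id ( . ,] }  — shift
  I12: { [A → id ( , .] }  — reduce
  I13: { [Y → Y , .] }  — reduce
  I14: { [T → . (], [T → . Y P T], [T → Y P . T], [Y → . T ,], [Y → . Y ,], [Y → . id , A] }  — shift
  I15: { [T → Y P T .], [Y → T . ,] }  — shift, reduce
  I16: { [Y → T , .] }  — reduce

I3 contains reduce item [P → T .] and shift item [Y → T . ,] — shift-reduce conflict.
I15 contains reduce item [T → Y P T .] and shift item [Y → T . ,] — shift-reduce conflict.

Answer: Yes — I3: [P → T .] vs [Y → T . ,]; I15: [T → Y P T .] vs [Y → T . ,]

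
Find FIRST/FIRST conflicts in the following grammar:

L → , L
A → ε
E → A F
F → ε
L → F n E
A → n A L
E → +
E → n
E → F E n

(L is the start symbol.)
FIRST sets of the non-terminals at (or reachable through a nullable prefix from) the front of some alternative:
  FIRST(F) = { ε }
  FIRST(A) = { 'n', ε }
  FIRST(E) = { '+', 'n', ε }

Productions for L:
  L → , L: FIRST = { ',' }
  L → F n E: FIRST = { 'n' }
Productions for A:
  A → ε: FIRST = { ε }
  A → n A L: FIRST = { 'n' }
Productions for E:
  E → A F: FIRST = { 'n', ε }
  E → +: FIRST = { '+' }
  E → n: FIRST = { 'n' }
  E → F E n: FIRST = { '+', 'n' }
F has only one production, so no FIRST/FIRST conflict is possible there.

Conflict for E: E → A F and E → n
  Overlap: { 'n' }
Conflict for E: E → A F and E → F E n
  Overlap: { 'n' }
Conflict for E: E → + and E → F E n
  Overlap: { '+' }
Conflict for E: E → n and E → F E n
  Overlap: { 'n' }

Answer: Yes. E → A F / E → n on { 'n' }; E → A F / E → F E n on { 'n' }; E → '+' / E → F E n on { '+' }; E → n / E → F E n on { 'n' }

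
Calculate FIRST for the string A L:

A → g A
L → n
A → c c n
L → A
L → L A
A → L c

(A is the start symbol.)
FIRST sets of the non-terminals involved (from the grammar, by fixed-point iteration):
  FIRST(A) = { 'c', 'g', 'n' }

To compute FIRST(A L), process the symbols left to right:
Symbol A is a non-terminal. Add FIRST(A) \ {ε} = { 'c', 'g', 'n' }
A is not nullable (ε ∉ FIRST(A)), so stop here.
FIRST(A L) = { 'c', 'g', 'n' }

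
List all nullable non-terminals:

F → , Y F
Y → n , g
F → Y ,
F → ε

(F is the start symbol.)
A non-terminal is nullable if it can derive ε (the empty string): either it has an ε-production, or it has a production whose right-hand side consists entirely of nullable non-terminals.

ε-productions: F → ε
So F is immediately nullable.
No further non-terminal can be added: every production for the remaining non-terminals contains a terminal or a non-nullable non-terminal.
Nullable = { 'F' }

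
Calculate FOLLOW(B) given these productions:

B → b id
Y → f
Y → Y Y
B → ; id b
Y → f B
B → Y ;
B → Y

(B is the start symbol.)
To compute FOLLOW(B), find every occurrence of B on a right-hand side N → α B β: add FIRST(β) \ {ε}, and if β is empty or nullable also add FOLLOW(N). Iterate to a fixed point.

B is the start symbol, so $ ∈ FOLLOW(B).
In Y → f B: B is at the end, add FOLLOW(Y)

The FOLLOW sets referred to above (computed the same way, to a fixed point):
  FOLLOW(Y) = { $, ';', 'f' }

Taking the union: FOLLOW(B) = { $, ';', 'f' }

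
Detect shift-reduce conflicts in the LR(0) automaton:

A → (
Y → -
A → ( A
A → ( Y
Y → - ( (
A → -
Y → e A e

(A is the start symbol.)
A shift-reduce conflict occurs when an LR(0) state has both:
  - a complete (reduce) item [A → α .] (dot at the end), and
  - a shift item [B → β . c γ] (dot before a terminal).

Augment with A' → A and build the canonical LR(0) collection (I0 = CLOSURE({[A' → . A]}), then GOTO on every symbol after a dot until no new states appear). It has 12 states:
  I0: { [A → . ( A], [A → . ( Y], [A → . (], [A → . -], [A' → . A] }  — shift
  I1: { [A → ( . A], [A → ( . Y], [A → ( .], [A → . ( A], [A → . ( Y], [A → . (], [A → . -], [Y → . - ( (], [Y → . -], [Y → . e A e] }  — shift, reduce
  I2: { [A → - .] }  — reduce
  I3: { [A' → A .] }  — accept
  I4: { [A → - .], [Y → - . ( (], [Y → - .] }  — shift, 2 reduces
  I5: { [A → ( A .] }  — reduce
  I6: { [A → ( Y .] }  — reduce
  I7: { [A → . ( A], [A → . ( Y], [A → . (], [A → . -], [Y → e . A e] }  — shift
  I8: { [Y → e A . e] }  — shift
  I9: { [Y → e A e .] }  — reduce
  I10: { [Y → - ( . (] }  — shift
  I11: { [Y → - ( ( .] }  — reduce

I1 contains reduce item [A → ( .] and shift items [A → . (], [A → . ( A], [A → . ( Y], [A → . -], [Y → . -], [Y → . - ( (], [Y → . e A e] — shift-reduce conflict.
I4 contains reduce items [A → - .], [Y → - .] and shift item [Y → - . ( (] — shift-reduce conflict.

Answer: Yes — I1: [A → ( .] vs [A → . (]; I4: [A → - .] vs [Y → - . ( (]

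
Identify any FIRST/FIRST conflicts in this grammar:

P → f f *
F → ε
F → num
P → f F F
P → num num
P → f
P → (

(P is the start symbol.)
Productions for P:
  P → f f *: FIRST = { 'f' }
  P → f F F: FIRST = { 'f' }
  P → num num: FIRST = { 'num' }
  P → f: FIRST = { 'f' }
  P → (: FIRST = { '(' }
Productions for F:
  F → ε: FIRST = { ε }
  F → num: FIRST = { 'num' }

Conflict for P: P → f f * and P → f F F
  Overlap: { 'f' }
Conflict for P: P → f f * and P → f
  Overlap: { 'f' }
Conflict for P: P → f F F and P → f
  Overlap: { 'f' }

Answer: Yes. P → f f '*' / P → f F F on { 'f' }; P → f f '*' / P → f on { 'f' }; P → f F F / P → f on { 'f' }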